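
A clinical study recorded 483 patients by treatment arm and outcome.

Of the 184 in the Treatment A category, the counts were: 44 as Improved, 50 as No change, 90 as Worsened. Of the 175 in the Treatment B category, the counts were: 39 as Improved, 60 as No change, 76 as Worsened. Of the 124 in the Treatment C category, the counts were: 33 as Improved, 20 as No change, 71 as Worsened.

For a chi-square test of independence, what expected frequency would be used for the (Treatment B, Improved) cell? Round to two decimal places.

42.03

Row total (Treatment B) = 175; column total (Improved) = 116; grand total N = 483.
Expected count = (row total × column total) / N = 175 × 116 / 483 = 42.03.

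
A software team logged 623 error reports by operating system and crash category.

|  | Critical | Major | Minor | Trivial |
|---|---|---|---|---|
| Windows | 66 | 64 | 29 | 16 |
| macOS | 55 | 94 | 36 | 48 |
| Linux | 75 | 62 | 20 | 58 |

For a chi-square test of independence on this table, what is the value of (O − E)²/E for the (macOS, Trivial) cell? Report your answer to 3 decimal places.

0.123

Row total (macOS) = 233; column total (Trivial) = 122; N = 623.
Expected count E = 233 × 122 / 623 = 45.62761.
Contribution = (O − E)²/E = (48 − 45.62761)² / 45.62761 = 0.123.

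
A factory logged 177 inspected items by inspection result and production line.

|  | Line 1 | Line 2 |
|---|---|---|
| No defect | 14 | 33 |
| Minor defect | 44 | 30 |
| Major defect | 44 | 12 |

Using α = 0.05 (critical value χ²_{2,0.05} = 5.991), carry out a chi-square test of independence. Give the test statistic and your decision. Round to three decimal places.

25.080; reject H₀

Row totals: 47, 74, 56. Column totals: 102, 75. Grand total N = 177.
Expected counts (row total × column total / N):
  No defect, Line 1: 47×102/177 = 27.0847
  No defect, Line 2: 47×75/177 = 19.9153
  Minor defect, Line 1: 74×102/177 = 42.6441
  Minor defect, Line 2: 74×75/177 = 31.3559
  Major defect, Line 1: 56×102/177 = 32.2712
  Major defect, Line 2: 56×75/177 = 23.7288
Contributions (O − E)²/E:
  (14 − 27.0847)²/27.0847 = 6.3213
  (33 − 19.9153)²/19.9153 = 8.5969
  (44 − 42.6441)²/42.6441 = 0.0431
  (30 − 31.3559)²/31.3559 = 0.0586
  (44 − 32.2712)²/32.2712 = 4.2628
  (12 − 23.7288)²/23.7288 = 5.7974
χ² = 6.3213 + 8.5969 + 0.0431 + 0.0586 + 4.2628 + 5.7974 = 25.080
df = (3−1)(2−1) = 2. Since 25.080 > 5.991, reject the null hypothesis of independence at α = 0.05.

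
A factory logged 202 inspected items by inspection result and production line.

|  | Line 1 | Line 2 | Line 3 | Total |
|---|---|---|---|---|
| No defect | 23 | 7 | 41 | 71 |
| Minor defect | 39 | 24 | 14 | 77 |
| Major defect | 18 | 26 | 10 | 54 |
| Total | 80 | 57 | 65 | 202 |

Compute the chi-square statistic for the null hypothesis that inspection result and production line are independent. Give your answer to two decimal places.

42.40

Grand total N = 202.
Expected counts (row total × column total / N):
  No defect, Line 1: 71×80/202 = 28.119
  No defect, Line 2: 71×57/202 = 20.035
  No defect, Line 3: 71×65/202 = 22.847
  Minor defect, Line 1: 77×80/202 = 30.495
  Minor defect, Line 2: 77×57/202 = 21.728
  Minor defect, Line 3: 77×65/202 = 24.777
  Major defect, Line 1: 54×80/202 = 21.386
  Major defect, Line 2: 54×57/202 = 15.238
  Major defect, Line 3: 54×65/202 = 17.376
Contributions (O − E)²/E:
  (23 − 28.119)²/28.119 = 0.9319
  (7 − 20.035)²/20.035 = 8.4807
  (41 − 22.847)²/22.847 = 14.4234
  (39 − 30.495)²/30.495 = 2.3720
  (24 − 21.728)²/21.728 = 0.2376
  (14 − 24.777)²/24.777 = 4.6876
  (18 − 21.386)²/21.386 = 0.5361
  (26 − 15.238)²/15.238 = 7.6008
  (10 − 17.376)²/17.376 = 3.1311
χ² = 0.9319 + 8.4807 + 14.4234 + 2.3720 + 0.2376 + 4.6876 + 0.5361 + 7.6008 + 3.1311 = 42.40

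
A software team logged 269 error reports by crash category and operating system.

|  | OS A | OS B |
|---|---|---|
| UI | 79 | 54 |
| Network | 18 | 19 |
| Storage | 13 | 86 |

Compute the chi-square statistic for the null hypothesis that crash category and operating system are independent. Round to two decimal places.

51.33

Row totals: 133, 37, 99. Column totals: 110, 159. Grand total N = 269.
Expected counts (row total × column total / N):
  UI, OS A: 133×110/269 = 54.387
  UI, OS B: 133×159/269 = 78.613
  Network, OS A: 37×110/269 = 15.130
  Network, OS B: 37×159/269 = 21.870
  Storage, OS A: 99×110/269 = 40.483
  Storage, OS B: 99×159/269 = 58.517
Contributions (O − E)²/E:
  (79 − 54.387)²/54.387 = 11.1387
  (54 − 78.613)²/78.613 = 7.7061
  (18 − 15.130)²/15.130 = 0.5444
  (19 − 21.870)²/21.870 = 0.3766
  (13 − 40.483)²/40.483 = 18.6576
  (86 − 58.517)²/58.517 = 12.9076
χ² = 11.1387 + 7.7061 + 0.5444 + 0.3766 + 18.6576 + 12.9076 = 51.33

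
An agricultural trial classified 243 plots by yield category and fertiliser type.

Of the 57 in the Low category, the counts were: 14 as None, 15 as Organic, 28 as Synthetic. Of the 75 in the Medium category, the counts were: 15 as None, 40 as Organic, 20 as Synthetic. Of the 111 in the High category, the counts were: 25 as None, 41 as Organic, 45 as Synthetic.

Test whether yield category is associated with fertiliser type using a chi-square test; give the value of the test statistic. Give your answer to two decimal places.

Row totals: 57, 75, 111. Column totals: 54, 96, 93. Grand total N = 243.
Expected counts (row total × column total / N):
  Low, None: 57×54/243 = 12.667
  Low, Organic: 57×96/243 = 22.519
  Low, Synthetic: 57×93/243 = 21.815
  Medium, None: 75×54/243 = 16.667
  Medium, Organic: 75×96/243 = 29.630
  Medium, Synthetic: 75×93/243 = 28.704
  High, None: 111×54/243 = 24.667
  High, Organic: 111×96/243 = 43.852
  High, Synthetic: 111×93/243 = 42.481
Contributions (O − E)²/E:
  (14 − 12.667)²/12.667 = 0.1403
  (15 − 22.519)²/22.519 = 2.5106
  (28 − 21.815)²/21.815 = 1.7536
  (15 − 16.667)²/16.667 = 0.1667
  (40 − 29.630)²/29.630 = 3.6293
  (20 − 28.704)²/28.704 = 2.6393
  (25 − 24.667)²/24.667 = 0.0045
  (41 − 43.852)²/43.852 = 0.1855
  (45 − 42.481)²/42.481 = 0.1494
χ² = 0.1403 + 2.5106 + 1.7536 + 0.1667 + 3.6293 + 2.6393 + 0.0045 + 0.1855 + 0.1494 = 11.18

11.18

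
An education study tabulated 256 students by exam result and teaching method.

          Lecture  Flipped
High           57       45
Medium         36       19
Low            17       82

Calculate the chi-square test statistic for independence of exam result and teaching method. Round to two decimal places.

45.17

Row totals: 102, 55, 99. Column totals: 110, 146. Grand total N = 256.
Expected counts (row total × column total / N):
  High, Lecture: 102×110/256 = 43.828
  High, Flipped: 102×146/256 = 58.172
  Medium, Lecture: 55×110/256 = 23.633
  Medium, Flipped: 55×146/256 = 31.367
  Low, Lecture: 99×110/256 = 42.539
  Low, Flipped: 99×146/256 = 56.461
Contributions (O − E)²/E:
  (57 − 43.828)²/43.828 = 3.9587
  (45 − 58.172)²/58.172 = 2.9826
  (36 − 23.633)²/23.633 = 6.4716
  (19 − 31.367)²/31.367 = 4.8759
  (17 − 42.539)²/42.539 = 15.3328
  (82 − 56.461)²/56.461 = 11.5521
χ² = 3.9587 + 2.9826 + 6.4716 + 4.8759 + 15.3328 + 11.5521 = 45.17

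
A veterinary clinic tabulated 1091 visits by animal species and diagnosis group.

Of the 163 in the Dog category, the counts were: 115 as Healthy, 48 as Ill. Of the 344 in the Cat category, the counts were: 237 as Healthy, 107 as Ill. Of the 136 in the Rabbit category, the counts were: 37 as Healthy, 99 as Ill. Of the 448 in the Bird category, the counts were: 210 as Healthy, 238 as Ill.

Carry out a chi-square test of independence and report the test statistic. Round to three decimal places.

97.123

Row totals: 163, 344, 136, 448. Column totals: 599, 492. Grand total N = 1091.
Expected counts (row total × column total / N):
  Dog, Healthy: 163×599/1091 = 89.4931
  Dog, Ill: 163×492/1091 = 73.5069
  Cat, Healthy: 344×599/1091 = 188.8689
  Cat, Ill: 344×492/1091 = 155.1311
  Rabbit, Healthy: 136×599/1091 = 74.6691
  Rabbit, Ill: 136×492/1091 = 61.3309
  Bird, Healthy: 448×599/1091 = 245.9688
  Bird, Ill: 448×492/1091 = 202.0312
Contributions (O − E)²/E:
  (115 − 89.4931)²/89.4931 = 7.2699
  (48 − 73.5069)²/73.5069 = 8.8509
  (237 − 188.8689)²/188.8689 = 12.2657
  (107 − 155.1311)²/155.1311 = 14.9332
  (37 − 74.6691)²/74.6691 = 19.0033
  (99 − 61.3309)²/61.3309 = 23.1362
  (210 − 245.9688)²/245.9688 = 5.2598
  (238 − 202.0312)²/202.0312 = 6.4037
χ² = 7.2699 + 8.8509 + 12.2657 + 14.9332 + 19.0033 + 23.1362 + 5.2598 + 6.4037 = 97.123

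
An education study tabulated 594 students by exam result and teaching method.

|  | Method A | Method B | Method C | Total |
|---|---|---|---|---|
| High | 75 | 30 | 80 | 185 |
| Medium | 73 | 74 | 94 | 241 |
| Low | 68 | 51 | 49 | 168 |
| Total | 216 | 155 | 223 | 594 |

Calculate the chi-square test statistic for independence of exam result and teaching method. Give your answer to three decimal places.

Grand total N = 594.
Expected counts (row total × column total / N):
  High, Method A: 185×216/594 = 67.2727
  High, Method B: 185×155/594 = 48.2744
  High, Method C: 185×223/594 = 69.4529
  Medium, Method A: 241×216/594 = 87.6364
  Medium, Method B: 241×155/594 = 62.8872
  Medium, Method C: 241×223/594 = 90.4764
  Low, Method A: 168×216/594 = 61.0909
  Low, Method B: 168×155/594 = 43.8384
  Low, Method C: 168×223/594 = 63.0707
Contributions (O − E)²/E:
  (75 − 67.2727)²/67.2727 = 0.8876
  (30 − 48.2744)²/48.2744 = 6.9178
  (80 − 69.4529)²/69.4529 = 1.6017
  (73 − 87.6364)²/87.6364 = 2.4445
  (74 − 62.8872)²/62.8872 = 1.9637
  (94 − 90.4764)²/90.4764 = 0.1372
  (68 − 61.0909)²/61.0909 = 0.7814
  (51 − 43.8384)²/43.8384 = 1.1699
  (49 − 63.0707)²/63.0707 = 3.1391
χ² = 0.8876 + 6.9178 + 1.6017 + 2.4445 + 1.9637 + 0.1372 + 0.7814 + 1.1699 + 3.1391 = 19.043

19.043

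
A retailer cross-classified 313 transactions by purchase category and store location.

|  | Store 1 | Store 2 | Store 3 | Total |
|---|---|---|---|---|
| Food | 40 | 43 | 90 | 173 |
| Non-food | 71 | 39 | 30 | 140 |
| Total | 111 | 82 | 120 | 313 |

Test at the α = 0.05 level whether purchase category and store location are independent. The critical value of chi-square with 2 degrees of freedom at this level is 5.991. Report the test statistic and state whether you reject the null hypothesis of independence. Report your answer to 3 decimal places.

35.771; reject H₀

Grand total N = 313.
Expected counts (row total × column total / N):
  Food, Store 1: 173×111/313 = 61.3514
  Food, Store 2: 173×82/313 = 45.3227
  Food, Store 3: 173×120/313 = 66.3259
  Non-food, Store 1: 140×111/313 = 49.6486
  Non-food, Store 2: 140×82/313 = 36.6773
  Non-food, Store 3: 140×120/313 = 53.6741
Contributions (O − E)²/E:
  (40 − 61.3514)²/61.3514 = 7.4307
  (43 − 45.3227)²/45.3227 = 0.1190
  (90 − 66.3259)²/66.3259 = 8.4501
  (71 − 49.6486)²/49.6486 = 9.1822
  (39 − 36.6773)²/36.6773 = 0.1471
  (30 − 53.6741)²/53.6741 = 10.4420
χ² = 7.4307 + 0.1190 + 8.4501 + 9.1822 + 0.1471 + 10.4420 = 35.771
df = (2−1)(3−1) = 2. Since 35.771 > 5.991, reject the null hypothesis of independence at α = 0.05.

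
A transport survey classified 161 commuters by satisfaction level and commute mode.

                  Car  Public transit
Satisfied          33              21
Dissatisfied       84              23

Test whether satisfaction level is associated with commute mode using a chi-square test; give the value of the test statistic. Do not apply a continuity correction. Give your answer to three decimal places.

5.467

Row totals: 54, 107. Column totals: 117, 44. Grand total N = 161.
Expected counts (row total × column total / N):
  Satisfied, Car: 54×117/161 = 39.24224
  Satisfied, Public transit: 54×44/161 = 14.75776
  Dissatisfied, Car: 107×117/161 = 77.75776
  Dissatisfied, Public transit: 107×44/161 = 29.24224
Contributions (O − E)²/E:
  (33 − 39.24224)²/39.24224 = 0.9929
  (21 − 14.75776)²/14.75776 = 2.6403
  (84 − 77.75776)²/77.75776 = 0.5011
  (23 − 29.24224)²/29.24224 = 1.3325
χ² = 0.9929 + 2.6403 + 0.5011 + 1.3325 = 5.467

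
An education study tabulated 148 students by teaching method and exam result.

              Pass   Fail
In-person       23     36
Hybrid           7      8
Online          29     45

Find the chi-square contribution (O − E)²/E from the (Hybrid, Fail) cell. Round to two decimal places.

0.12

Row total (Hybrid) = 15; column total (Fail) = 89; N = 148.
Expected count E = 15 × 89 / 148 = 9.020.
Contribution = (O − E)²/E = (8 − 9.020)² / 9.020 = 0.12.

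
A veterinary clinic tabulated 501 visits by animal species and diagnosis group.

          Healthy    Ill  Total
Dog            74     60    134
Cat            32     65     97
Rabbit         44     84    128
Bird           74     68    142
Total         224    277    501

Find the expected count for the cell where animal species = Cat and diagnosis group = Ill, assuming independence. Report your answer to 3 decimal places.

Row total (Cat) = 97; column total (Ill) = 277; grand total N = 501.
Expected count = (row total × column total) / N = 97 × 277 / 501 = 53.631.

53.631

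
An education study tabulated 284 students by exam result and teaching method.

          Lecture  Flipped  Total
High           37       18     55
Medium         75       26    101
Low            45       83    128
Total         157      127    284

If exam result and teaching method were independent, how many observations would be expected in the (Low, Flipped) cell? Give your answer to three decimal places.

Row total (Low) = 128; column total (Flipped) = 127; grand total N = 284.
Expected count = (row total × column total) / N = 128 × 127 / 284 = 57.239.

57.239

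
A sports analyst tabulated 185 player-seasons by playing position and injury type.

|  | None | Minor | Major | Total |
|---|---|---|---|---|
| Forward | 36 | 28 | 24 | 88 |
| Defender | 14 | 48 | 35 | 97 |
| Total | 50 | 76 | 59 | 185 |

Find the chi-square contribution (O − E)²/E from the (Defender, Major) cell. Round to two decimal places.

Row total (Defender) = 97; column total (Major) = 59; N = 185.
Expected count E = 97 × 59 / 185 = 30.9351.
Contribution = (O − E)²/E = (35 − 30.9351)² / 30.9351 = 0.53.

0.53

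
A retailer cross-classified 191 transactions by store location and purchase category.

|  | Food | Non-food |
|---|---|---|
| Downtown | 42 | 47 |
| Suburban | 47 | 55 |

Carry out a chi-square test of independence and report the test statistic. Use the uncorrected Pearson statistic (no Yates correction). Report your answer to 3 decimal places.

Row totals: 89, 102. Column totals: 89, 102. Grand total N = 191.
Expected counts (row total × column total / N):
  Downtown, Food: 89×89/191 = 41.4712
  Downtown, Non-food: 89×102/191 = 47.5288
  Suburban, Food: 102×89/191 = 47.5288
  Suburban, Non-food: 102×102/191 = 54.4712
Contributions (O − E)²/E:
  (42 − 41.4712)²/41.4712 = 0.0067
  (47 − 47.5288)²/47.5288 = 0.0059
  (47 − 47.5288)²/47.5288 = 0.0059
  (55 − 54.4712)²/54.4712 = 0.0051
χ² = 0.0067 + 0.0059 + 0.0059 + 0.0051 = 0.024

0.024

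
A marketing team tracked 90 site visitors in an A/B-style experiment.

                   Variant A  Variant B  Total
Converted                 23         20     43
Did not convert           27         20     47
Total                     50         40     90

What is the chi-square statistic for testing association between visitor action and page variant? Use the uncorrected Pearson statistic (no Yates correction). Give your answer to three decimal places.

0.143

Grand total N = 90.
Expected counts (row total × column total / N):
  Converted, Variant A: 43×50/90 = 23.8889
  Converted, Variant B: 43×40/90 = 19.1111
  Did not convert, Variant A: 47×50/90 = 26.1111
  Did not convert, Variant B: 47×40/90 = 20.8889
Contributions (O − E)²/E:
  (23 − 23.8889)²/23.8889 = 0.0331
  (20 − 19.1111)²/19.1111 = 0.0413
  (27 − 26.1111)²/26.1111 = 0.0303
  (20 − 20.8889)²/20.8889 = 0.0378
χ² = 0.0331 + 0.0413 + 0.0303 + 0.0378 = 0.143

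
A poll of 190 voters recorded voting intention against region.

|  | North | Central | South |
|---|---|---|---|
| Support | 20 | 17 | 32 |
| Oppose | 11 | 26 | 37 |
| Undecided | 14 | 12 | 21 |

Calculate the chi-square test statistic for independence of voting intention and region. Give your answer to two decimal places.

Row totals: 69, 74, 47. Column totals: 45, 55, 90. Grand total N = 190.
Expected counts (row total × column total / N):
  Support, North: 69×45/190 = 16.342
  Support, Central: 69×55/190 = 19.974
  Support, South: 69×90/190 = 32.684
  Oppose, North: 74×45/190 = 17.526
  Oppose, Central: 74×55/190 = 21.421
  Oppose, South: 74×90/190 = 35.053
  Undecided, North: 47×45/190 = 11.132
  Undecided, Central: 47×55/190 = 13.605
  Undecided, South: 47×90/190 = 22.263
Contributions (O − E)²/E:
  (20 − 16.342)²/16.342 = 0.8188
  (17 − 19.974)²/19.974 = 0.4428
  (32 − 32.684)²/32.684 = 0.0143
  (11 − 17.526)²/17.526 = 2.4300
  (26 − 21.421)²/21.421 = 0.9788
  (37 − 35.053)²/35.053 = 0.1081
  (14 − 11.132)²/11.132 = 0.7389
  (12 − 13.605)²/13.605 = 0.1893
  (21 − 22.263)²/22.263 = 0.0717
χ² = 0.8188 + 0.4428 + 0.0143 + 2.4300 + 0.9788 + 0.1081 + 0.7389 + 0.1893 + 0.0717 = 5.79

5.79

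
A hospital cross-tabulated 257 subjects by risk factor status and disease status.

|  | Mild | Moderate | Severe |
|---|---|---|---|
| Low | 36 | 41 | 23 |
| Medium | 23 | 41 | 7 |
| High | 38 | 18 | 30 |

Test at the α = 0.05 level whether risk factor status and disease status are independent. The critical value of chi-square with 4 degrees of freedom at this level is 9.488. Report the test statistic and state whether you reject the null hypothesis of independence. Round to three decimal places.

Row totals: 100, 71, 86. Column totals: 97, 100, 60. Grand total N = 257.
Expected counts (row total × column total / N):
  Low, Mild: 100×97/257 = 37.7432
  Low, Moderate: 100×100/257 = 38.9105
  Low, Severe: 100×60/257 = 23.3463
  Medium, Mild: 71×97/257 = 26.7977
  Medium, Moderate: 71×100/257 = 27.6265
  Medium, Severe: 71×60/257 = 16.5759
  High, Mild: 86×97/257 = 32.4591
  High, Moderate: 86×100/257 = 33.4630
  High, Severe: 86×60/257 = 20.0778
Contributions (O − E)²/E:
  (36 − 37.7432)²/37.7432 = 0.0805
  (41 − 38.9105)²/38.9105 = 0.1122
  (23 − 23.3463)²/23.3463 = 0.0051
  (23 − 26.7977)²/26.7977 = 0.5382
  (41 − 27.6265)²/27.6265 = 6.4739
  (7 − 16.5759)²/16.5759 = 5.5320
  (38 − 32.4591)²/32.4591 = 0.9459
  (18 − 33.4630)²/33.4630 = 7.1453
  (30 − 20.0778)²/20.0778 = 4.9034
χ² = 0.0805 + 0.1122 + 0.0051 + 0.5382 + 6.4739 + 5.5320 + 0.9459 + 7.1453 + 4.9034 = 25.737
df = (3−1)(3−1) = 4. Since 25.737 > 9.488, reject the null hypothesis of independence at α = 0.05.

25.737; reject H₀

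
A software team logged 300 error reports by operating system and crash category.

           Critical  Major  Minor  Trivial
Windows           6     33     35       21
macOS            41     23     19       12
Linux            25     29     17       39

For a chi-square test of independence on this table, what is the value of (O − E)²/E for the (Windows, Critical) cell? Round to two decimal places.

12.38

Row total (Windows) = 95; column total (Critical) = 72; N = 300.
Expected count E = 95 × 72 / 300 = 22.800.
Contribution = (O − E)²/E = (6 − 22.800)² / 22.800 = 12.38.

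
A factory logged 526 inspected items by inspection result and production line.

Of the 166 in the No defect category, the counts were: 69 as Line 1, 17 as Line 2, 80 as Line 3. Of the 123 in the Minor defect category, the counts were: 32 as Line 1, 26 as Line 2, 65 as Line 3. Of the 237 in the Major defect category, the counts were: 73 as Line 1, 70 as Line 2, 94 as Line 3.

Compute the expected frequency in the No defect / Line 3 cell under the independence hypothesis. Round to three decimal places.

75.426

Row total (No defect) = 166; column total (Line 3) = 239; grand total N = 526.
Expected count = (row total × column total) / N = 166 × 239 / 526 = 75.426.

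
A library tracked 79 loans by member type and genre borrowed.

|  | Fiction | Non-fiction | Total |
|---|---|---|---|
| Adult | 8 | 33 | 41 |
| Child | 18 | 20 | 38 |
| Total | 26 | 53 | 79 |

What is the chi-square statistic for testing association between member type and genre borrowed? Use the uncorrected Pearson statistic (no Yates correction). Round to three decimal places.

Grand total N = 79.
Expected counts (row total × column total / N):
  Adult, Fiction: 41×26/79 = 13.4937
  Adult, Non-fiction: 41×53/79 = 27.5063
  Child, Fiction: 38×26/79 = 12.5063
  Child, Non-fiction: 38×53/79 = 25.4937
Contributions (O − E)²/E:
  (8 − 13.4937)²/13.4937 = 2.2367
  (33 − 27.5063)²/27.5063 = 1.0972
  (18 − 12.5063)²/12.5063 = 2.4132
  (20 − 25.4937)²/25.4937 = 1.1839
χ² = 2.2367 + 1.0972 + 2.4132 + 1.1839 = 6.931

6.931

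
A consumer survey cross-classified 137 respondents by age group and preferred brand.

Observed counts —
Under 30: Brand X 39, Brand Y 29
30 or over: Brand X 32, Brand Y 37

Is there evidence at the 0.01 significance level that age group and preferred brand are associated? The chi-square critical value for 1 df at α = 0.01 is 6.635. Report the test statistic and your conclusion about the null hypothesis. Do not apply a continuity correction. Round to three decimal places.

Row totals: 68, 69. Column totals: 71, 66. Grand total N = 137.
Expected counts (row total × column total / N):
  Under 30, Brand X: 68×71/137 = 35.2409
  Under 30, Brand Y: 68×66/137 = 32.7591
  30 or over, Brand X: 69×71/137 = 35.7591
  30 or over, Brand Y: 69×66/137 = 33.2409
Contributions (O − E)²/E:
  (39 − 35.2409)²/35.2409 = 0.4010
  (29 − 32.7591)²/32.7591 = 0.4314
  (32 − 35.7591)²/35.7591 = 0.3952
  (37 − 33.2409)²/33.2409 = 0.4251
χ² = 0.4010 + 0.4314 + 0.3952 + 0.4251 = 1.653
df = (2−1)(2−1) = 1. Since 1.653 < 6.635, fail to reject the null hypothesis of independence at α = 0.01.

1.653; fail to reject H₀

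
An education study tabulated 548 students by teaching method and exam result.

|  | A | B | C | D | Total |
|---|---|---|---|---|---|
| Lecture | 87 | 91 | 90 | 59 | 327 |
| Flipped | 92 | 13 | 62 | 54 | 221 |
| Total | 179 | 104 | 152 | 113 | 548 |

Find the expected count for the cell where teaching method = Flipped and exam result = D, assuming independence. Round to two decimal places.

45.57

Row total (Flipped) = 221; column total (D) = 113; grand total N = 548.
Expected count = (row total × column total) / N = 221 × 113 / 548 = 45.57.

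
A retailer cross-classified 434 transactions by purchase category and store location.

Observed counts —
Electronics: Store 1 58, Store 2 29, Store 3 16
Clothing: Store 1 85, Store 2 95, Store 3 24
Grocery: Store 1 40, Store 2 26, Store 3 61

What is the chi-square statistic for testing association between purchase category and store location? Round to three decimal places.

73.067

Row totals: 103, 204, 127. Column totals: 183, 150, 101. Grand total N = 434.
Expected counts (row total × column total / N):
  Electronics, Store 1: 103×183/434 = 43.4309
  Electronics, Store 2: 103×150/434 = 35.5991
  Electronics, Store 3: 103×101/434 = 23.9700
  Clothing, Store 1: 204×183/434 = 86.0184
  Clothing, Store 2: 204×150/434 = 70.5069
  Clothing, Store 3: 204×101/434 = 47.4747
  Grocery, Store 1: 127×183/434 = 53.5507
  Grocery, Store 2: 127×150/434 = 43.8940
  Grocery, Store 3: 127×101/434 = 29.5553
Contributions (O − E)²/E:
  (58 − 43.4309)²/43.4309 = 4.8873
  (29 − 35.5991)²/35.5991 = 1.2233
  (16 − 23.9700)²/23.9700 = 2.6500
  (85 − 86.0184)²/86.0184 = 0.0121
  (95 − 70.5069)²/70.5069 = 8.5086
  (24 − 47.4747)²/47.4747 = 11.6075
  (40 − 53.5507)²/53.5507 = 3.4289
  (26 − 43.8940)²/43.8940 = 7.2947
  (61 − 29.5553)²/29.5553 = 33.4549
χ² = 4.8873 + 1.2233 + 2.6500 + 0.0121 + 8.5086 + 11.6075 + 3.4289 + 7.2947 + 33.4549 = 73.067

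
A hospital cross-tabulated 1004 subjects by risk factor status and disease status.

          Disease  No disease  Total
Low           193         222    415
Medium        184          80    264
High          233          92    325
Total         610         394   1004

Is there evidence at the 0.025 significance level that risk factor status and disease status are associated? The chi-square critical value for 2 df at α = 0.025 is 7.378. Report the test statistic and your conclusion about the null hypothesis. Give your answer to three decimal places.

60.499; reject H₀

Grand total N = 1004.
Expected counts (row total × column total / N):
  Low, Disease: 415×610/1004 = 252.14143
  Low, No disease: 415×394/1004 = 162.85857
  Medium, Disease: 264×610/1004 = 160.39841
  Medium, No disease: 264×394/1004 = 103.60159
  High, Disease: 325×610/1004 = 197.46016
  High, No disease: 325×394/1004 = 127.53984
Contributions (O − E)²/E:
  (193 − 252.14143)²/252.14143 = 13.8720
  (222 − 162.85857)²/162.85857 = 21.4770
  (184 − 160.39841)²/160.39841 = 3.4728
  (80 − 103.60159)²/103.60159 = 5.3767
  (233 − 197.46016)²/197.46016 = 6.3966
  (92 − 127.53984)²/127.53984 = 9.9034
χ² = 13.8720 + 21.4770 + 3.4728 + 5.3767 + 6.3966 + 9.9034 = 60.499
df = (3−1)(2−1) = 2. Since 60.499 > 7.378, reject the null hypothesis of independence at α = 0.025.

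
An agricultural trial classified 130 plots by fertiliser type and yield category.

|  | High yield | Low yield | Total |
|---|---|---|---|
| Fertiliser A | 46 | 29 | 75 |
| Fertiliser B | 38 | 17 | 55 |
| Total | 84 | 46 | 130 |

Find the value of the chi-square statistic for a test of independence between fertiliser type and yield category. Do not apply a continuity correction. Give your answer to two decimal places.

Grand total N = 130.
Expected counts (row total × column total / N):
  Fertiliser A, High yield: 75×84/130 = 48.462
  Fertiliser A, Low yield: 75×46/130 = 26.538
  Fertiliser B, High yield: 55×84/130 = 35.538
  Fertiliser B, Low yield: 55×46/130 = 19.462
Contributions (O − E)²/E:
  (46 − 48.462)²/48.462 = 0.1251
  (29 − 26.538)²/26.538 = 0.2284
  (38 − 35.538)²/35.538 = 0.1706
  (17 − 19.462)²/19.462 = 0.3115
χ² = 0.1251 + 0.2284 + 0.1706 + 0.3115 = 0.84

0.84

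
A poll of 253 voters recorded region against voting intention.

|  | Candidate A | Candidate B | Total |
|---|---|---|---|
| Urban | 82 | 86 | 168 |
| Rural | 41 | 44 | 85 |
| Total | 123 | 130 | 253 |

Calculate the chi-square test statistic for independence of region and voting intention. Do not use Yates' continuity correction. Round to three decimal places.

Grand total N = 253.
Expected counts (row total × column total / N):
  Urban, Candidate A: 168×123/253 = 81.6759
  Urban, Candidate B: 168×130/253 = 86.3241
  Rural, Candidate A: 85×123/253 = 41.3241
  Rural, Candidate B: 85×130/253 = 43.6759
Contributions (O − E)²/E:
  (82 − 81.6759)²/81.6759 = 0.0013
  (86 − 86.3241)²/86.3241 = 0.0012
  (41 − 41.3241)²/41.3241 = 0.0025
  (44 − 43.6759)²/43.6759 = 0.0024
χ² = 0.0013 + 0.0012 + 0.0025 + 0.0024 = 0.007

0.007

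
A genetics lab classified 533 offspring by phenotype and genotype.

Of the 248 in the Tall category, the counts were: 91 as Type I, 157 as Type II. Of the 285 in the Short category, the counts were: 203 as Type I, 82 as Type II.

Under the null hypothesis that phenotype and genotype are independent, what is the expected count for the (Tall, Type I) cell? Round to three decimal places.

136.795

Row total (Tall) = 248; column total (Type I) = 294; grand total N = 533.
Expected count = (row total × column total) / N = 248 × 294 / 533 = 136.795.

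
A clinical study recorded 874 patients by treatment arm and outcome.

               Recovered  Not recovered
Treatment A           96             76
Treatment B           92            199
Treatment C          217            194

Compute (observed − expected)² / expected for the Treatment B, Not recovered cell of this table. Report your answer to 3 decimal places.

Row total (Treatment B) = 291; column total (Not recovered) = 469; N = 874.
Expected count E = 291 × 469 / 874 = 156.1545.
Contribution = (O − E)²/E = (199 − 156.1545)² / 156.1545 = 11.756.

11.756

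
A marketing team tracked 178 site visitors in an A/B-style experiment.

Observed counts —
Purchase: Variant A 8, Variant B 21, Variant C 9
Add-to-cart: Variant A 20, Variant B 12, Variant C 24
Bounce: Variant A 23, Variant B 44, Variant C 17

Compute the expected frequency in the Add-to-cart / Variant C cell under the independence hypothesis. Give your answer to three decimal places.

Row total (Add-to-cart) = 56; column total (Variant C) = 50; grand total N = 178.
Expected count = (row total × column total) / N = 56 × 50 / 178 = 15.730.

15.730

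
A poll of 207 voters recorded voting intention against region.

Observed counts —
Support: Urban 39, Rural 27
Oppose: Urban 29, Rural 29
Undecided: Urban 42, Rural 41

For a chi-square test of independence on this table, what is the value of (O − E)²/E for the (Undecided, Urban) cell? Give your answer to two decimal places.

0.10

Row total (Undecided) = 83; column total (Urban) = 110; N = 207.
Expected count E = 83 × 110 / 207 = 44.106.
Contribution = (O − E)²/E = (42 − 44.106)² / 44.106 = 0.10.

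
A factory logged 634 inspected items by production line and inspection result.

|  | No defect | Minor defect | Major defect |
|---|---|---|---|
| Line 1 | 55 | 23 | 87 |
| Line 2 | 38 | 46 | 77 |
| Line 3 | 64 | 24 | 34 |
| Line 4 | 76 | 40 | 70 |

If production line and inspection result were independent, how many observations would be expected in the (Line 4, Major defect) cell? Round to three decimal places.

78.625

Row total (Line 4) = 186; column total (Major defect) = 268; grand total N = 634.
Expected count = (row total × column total) / N = 186 × 268 / 634 = 78.625.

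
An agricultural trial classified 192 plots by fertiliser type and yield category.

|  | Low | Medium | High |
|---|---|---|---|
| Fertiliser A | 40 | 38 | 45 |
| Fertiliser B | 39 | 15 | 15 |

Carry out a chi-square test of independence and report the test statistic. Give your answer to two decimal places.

Row totals: 123, 69. Column totals: 79, 53, 60. Grand total N = 192.
Expected counts (row total × column total / N):
  Fertiliser A, Low: 123×79/192 = 50.609
  Fertiliser A, Medium: 123×53/192 = 33.953
  Fertiliser A, High: 123×60/192 = 38.438
  Fertiliser B, Low: 69×79/192 = 28.391
  Fertiliser B, Medium: 69×53/192 = 19.047
  Fertiliser B, High: 69×60/192 = 21.562
Contributions (O − E)²/E:
  (40 − 50.609)²/50.609 = 2.2239
  (38 − 33.953)²/33.953 = 0.4824
  (45 − 38.438)²/38.438 = 1.1202
  (39 − 28.391)²/28.391 = 3.9643
  (15 − 19.047)²/19.047 = 0.8599
  (15 − 21.562)²/21.562 = 1.9970
χ² = 2.2239 + 0.4824 + 1.1202 + 3.9643 + 0.8599 + 1.9970 = 10.65

10.65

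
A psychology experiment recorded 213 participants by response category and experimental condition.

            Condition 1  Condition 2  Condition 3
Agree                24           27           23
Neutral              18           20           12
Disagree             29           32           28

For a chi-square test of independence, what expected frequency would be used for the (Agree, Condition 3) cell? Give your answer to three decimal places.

Row total (Agree) = 74; column total (Condition 3) = 63; grand total N = 213.
Expected count = (row total × column total) / N = 74 × 63 / 213 = 21.887.

21.887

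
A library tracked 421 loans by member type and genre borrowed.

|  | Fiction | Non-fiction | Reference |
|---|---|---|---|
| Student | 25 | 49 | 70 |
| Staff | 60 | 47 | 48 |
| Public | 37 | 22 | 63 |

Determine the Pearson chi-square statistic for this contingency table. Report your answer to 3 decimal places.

26.729

Row totals: 144, 155, 122. Column totals: 122, 118, 181. Grand total N = 421.
Expected counts (row total × column total / N):
  Student, Fiction: 144×122/421 = 41.7292
  Student, Non-fiction: 144×118/421 = 40.3610
  Student, Reference: 144×181/421 = 61.9097
  Staff, Fiction: 155×122/421 = 44.9169
  Staff, Non-fiction: 155×118/421 = 43.4442
  Staff, Reference: 155×181/421 = 66.6390
  Public, Fiction: 122×122/421 = 35.3539
  Public, Non-fiction: 122×118/421 = 34.1948
  Public, Reference: 122×181/421 = 52.4513
Contributions (O − E)²/E:
  (25 − 41.7292)²/41.7292 = 6.7067
  (49 − 40.3610)²/40.3610 = 1.8491
  (70 − 61.9097)²/61.9097 = 1.0572
  (60 − 44.9169)²/44.9169 = 5.0649
  (47 − 43.4442)²/43.4442 = 0.2910
  (48 − 66.6390)²/66.6390 = 5.2133
  (37 − 35.3539)²/35.3539 = 0.0766
  (22 − 34.1948)²/34.1948 = 4.3490
  (63 − 52.4513)²/52.4513 = 2.1215
χ² = 6.7067 + 1.8491 + 1.0572 + 5.0649 + 0.2910 + 5.2133 + 0.0766 + 4.3490 + 2.1215 = 26.729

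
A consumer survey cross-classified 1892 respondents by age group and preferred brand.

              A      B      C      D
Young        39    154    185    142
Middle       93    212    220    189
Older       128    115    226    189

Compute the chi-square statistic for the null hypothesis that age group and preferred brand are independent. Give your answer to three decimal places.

58.669

Row totals: 520, 714, 658. Column totals: 260, 481, 631, 520. Grand total N = 1892.
Expected counts (row total × column total / N):
  Young, A: 520×260/1892 = 71.4588
  Young, B: 520×481/1892 = 132.1987
  Young, C: 520×631/1892 = 173.4249
  Young, D: 520×520/1892 = 142.9175
  Middle, A: 714×260/1892 = 98.1184
  Middle, B: 714×481/1892 = 181.5190
  Middle, C: 714×631/1892 = 238.1258
  Middle, D: 714×520/1892 = 196.2368
  Older, A: 658×260/1892 = 90.4228
  Older, B: 658×481/1892 = 167.2822
  Older, C: 658×631/1892 = 219.4493
  Older, D: 658×520/1892 = 180.8457
Contributions (O − E)²/E:
  (39 − 71.4588)²/71.4588 = 14.7438
  (154 − 132.1987)²/132.1987 = 3.5953
  (185 − 173.4249)²/173.4249 = 0.7726
  (142 − 142.9175)²/142.9175 = 0.0059
  (93 − 98.1184)²/98.1184 = 0.2670
  (212 − 181.5190)²/181.5190 = 5.1184
  (220 − 238.1258)²/238.1258 = 1.3797
  (189 − 196.2368)²/196.2368 = 0.2669
  (128 − 90.4228)²/90.4228 = 15.6160
  (115 − 167.2822)²/167.2822 = 16.3402
  (226 − 219.4493)²/219.4493 = 0.1955
  (189 − 180.8457)²/180.8457 = 0.3677
χ² = 14.7438 + 3.5953 + 0.7726 + 0.0059 + 0.2670 + 5.1184 + 1.3797 + 0.2669 + 15.6160 + 16.3402 + 0.1955 + 0.3677 = 58.669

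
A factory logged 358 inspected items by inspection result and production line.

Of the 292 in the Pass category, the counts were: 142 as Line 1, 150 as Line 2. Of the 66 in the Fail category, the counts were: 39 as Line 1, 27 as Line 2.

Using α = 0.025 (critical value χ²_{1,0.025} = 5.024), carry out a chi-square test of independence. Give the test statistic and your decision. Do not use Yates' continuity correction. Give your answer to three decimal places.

2.357; fail to reject H₀

Row totals: 292, 66. Column totals: 181, 177. Grand total N = 358.
Expected counts (row total × column total / N):
  Pass, Line 1: 292×181/358 = 147.6313
  Pass, Line 2: 292×177/358 = 144.3687
  Fail, Line 1: 66×181/358 = 33.3687
  Fail, Line 2: 66×177/358 = 32.6313
Contributions (O − E)²/E:
  (142 − 147.6313)²/147.6313 = 0.2148
  (150 − 144.3687)²/144.3687 = 0.2197
  (39 − 33.3687)²/33.3687 = 0.9503
  (27 − 32.6313)²/32.6313 = 0.9718
χ² = 0.2148 + 0.2197 + 0.9503 + 0.9718 = 2.357
df = (2−1)(2−1) = 1. Since 2.357 < 5.024, fail to reject the null hypothesis of independence at α = 0.025.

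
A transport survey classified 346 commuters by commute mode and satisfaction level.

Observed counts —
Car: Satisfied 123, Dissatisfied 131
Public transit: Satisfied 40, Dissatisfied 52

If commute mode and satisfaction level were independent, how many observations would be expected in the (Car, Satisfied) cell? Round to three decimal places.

119.659

Row total (Car) = 254; column total (Satisfied) = 163; grand total N = 346.
Expected count = (row total × column total) / N = 254 × 163 / 346 = 119.659.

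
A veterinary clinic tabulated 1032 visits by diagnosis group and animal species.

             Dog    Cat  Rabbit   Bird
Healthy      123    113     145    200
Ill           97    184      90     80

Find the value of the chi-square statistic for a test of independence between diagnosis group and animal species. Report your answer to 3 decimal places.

Row totals: 581, 451. Column totals: 220, 297, 235, 280. Grand total N = 1032.
Expected counts (row total × column total / N):
  Healthy, Dog: 581×220/1032 = 123.8566
  Healthy, Cat: 581×297/1032 = 167.2064
  Healthy, Rabbit: 581×235/1032 = 132.3014
  Healthy, Bird: 581×280/1032 = 157.6357
  Ill, Dog: 451×220/1032 = 96.1434
  Ill, Cat: 451×297/1032 = 129.7936
  Ill, Rabbit: 451×235/1032 = 102.6986
  Ill, Bird: 451×280/1032 = 122.3643
Contributions (O − E)²/E:
  (123 − 123.8566)²/123.8566 = 0.0059
  (113 − 167.2064)²/167.2064 = 17.5731
  (145 − 132.3014)²/132.3014 = 1.2188
  (200 − 157.6357)²/157.6357 = 11.3853
  (97 − 96.1434)²/96.1434 = 0.0076
  (184 − 129.7936)²/129.7936 = 22.6385
  (90 − 102.6986)²/102.6986 = 1.5702
  (80 − 122.3643)²/122.3643 = 14.6671
χ² = 0.0059 + 17.5731 + 1.2188 + 11.3853 + 0.0076 + 22.6385 + 1.5702 + 14.6671 = 69.067

69.067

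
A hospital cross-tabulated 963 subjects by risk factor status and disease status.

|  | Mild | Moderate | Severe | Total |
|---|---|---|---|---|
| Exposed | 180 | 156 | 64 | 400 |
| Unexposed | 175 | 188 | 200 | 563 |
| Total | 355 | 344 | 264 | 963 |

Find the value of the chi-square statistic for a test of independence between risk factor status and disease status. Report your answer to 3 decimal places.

46.860

Grand total N = 963.
Expected counts (row total × column total / N):
  Exposed, Mild: 400×355/963 = 147.4559
  Exposed, Moderate: 400×344/963 = 142.8868
  Exposed, Severe: 400×264/963 = 109.6573
  Unexposed, Mild: 563×355/963 = 207.5441
  Unexposed, Moderate: 563×344/963 = 201.1132
  Unexposed, Severe: 563×264/963 = 154.3427
Contributions (O − E)²/E:
  (180 − 147.4559)²/147.4559 = 7.1826
  (156 − 142.8868)²/142.8868 = 1.2034
  (64 − 109.6573)²/109.6573 = 19.0100
  (175 − 207.5441)²/207.5441 = 5.1031
  (188 − 201.1132)²/201.1132 = 0.8550
  (200 − 154.3427)²/154.3427 = 13.5062
χ² = 7.1826 + 1.2034 + 19.0100 + 5.1031 + 0.8550 + 13.5062 = 46.860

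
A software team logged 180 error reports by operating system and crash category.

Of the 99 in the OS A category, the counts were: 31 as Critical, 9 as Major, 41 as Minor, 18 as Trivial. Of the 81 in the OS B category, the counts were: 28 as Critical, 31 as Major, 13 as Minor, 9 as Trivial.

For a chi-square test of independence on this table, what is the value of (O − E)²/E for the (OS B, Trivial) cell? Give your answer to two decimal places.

0.82

Row total (OS B) = 81; column total (Trivial) = 27; N = 180.
Expected count E = 81 × 27 / 180 = 12.150.
Contribution = (O − E)²/E = (9 − 12.150)² / 12.150 = 0.82.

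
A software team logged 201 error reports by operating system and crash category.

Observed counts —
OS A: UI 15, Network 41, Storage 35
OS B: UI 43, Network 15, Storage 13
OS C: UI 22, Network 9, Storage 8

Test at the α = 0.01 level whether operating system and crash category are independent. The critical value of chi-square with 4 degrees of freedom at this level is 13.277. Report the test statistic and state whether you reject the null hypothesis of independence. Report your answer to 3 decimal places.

37.920; reject H₀

Row totals: 91, 71, 39. Column totals: 80, 65, 56. Grand total N = 201.
Expected counts (row total × column total / N):
  OS A, UI: 91×80/201 = 36.2189
  OS A, Network: 91×65/201 = 29.4279
  OS A, Storage: 91×56/201 = 25.3532
  OS B, UI: 71×80/201 = 28.2587
  OS B, Network: 71×65/201 = 22.9602
  OS B, Storage: 71×56/201 = 19.7811
  OS C, UI: 39×80/201 = 15.5224
  OS C, Network: 39×65/201 = 12.6119
  OS C, Storage: 39×56/201 = 10.8657
Contributions (O − E)²/E:
  (15 − 36.2189)²/36.2189 = 12.4311
  (41 − 29.4279)²/29.4279 = 4.5506
  (35 − 25.3532)²/25.3532 = 3.6706
  (43 − 28.2587)²/28.2587 = 7.6899
  (15 − 22.9602)²/22.9602 = 2.7598
  (13 − 19.7811)²/19.7811 = 2.3246
  (22 − 15.5224)²/15.5224 = 2.7031
  (9 − 12.6119)²/12.6119 = 1.0344
  (8 − 10.8657)²/10.8657 = 0.7558
χ² = 12.4311 + 4.5506 + 3.6706 + 7.6899 + 2.7598 + 2.3246 + 2.7031 + 1.0344 + 0.7558 = 37.920
df = (3−1)(3−1) = 4. Since 37.920 > 13.277, reject the null hypothesis of independence at α = 0.01.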